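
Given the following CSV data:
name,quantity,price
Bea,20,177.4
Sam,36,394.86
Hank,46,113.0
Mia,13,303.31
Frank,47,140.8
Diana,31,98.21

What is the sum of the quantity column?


Values in 'quantity' column:
  Row 1: 20
  Row 2: 36
  Row 3: 46
  Row 4: 13
  Row 5: 47
  Row 6: 31
Sum = 20 + 36 + 46 + 13 + 47 + 31 = 193

ANSWER: 193


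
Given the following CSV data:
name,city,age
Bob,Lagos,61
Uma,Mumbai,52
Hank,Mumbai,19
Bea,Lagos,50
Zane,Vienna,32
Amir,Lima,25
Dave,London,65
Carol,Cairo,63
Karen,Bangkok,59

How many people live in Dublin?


Scanning city column for 'Dublin':
Total matches: 0

ANSWER: 0


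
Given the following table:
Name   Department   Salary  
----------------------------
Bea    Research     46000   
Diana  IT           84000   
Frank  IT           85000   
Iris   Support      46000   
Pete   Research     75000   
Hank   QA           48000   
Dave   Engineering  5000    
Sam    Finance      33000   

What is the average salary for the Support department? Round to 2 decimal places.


Support department members:
  Iris: 46000
Sum = 46000
Count = 1
Average = 46000 / 1 = 46000.00

ANSWER: 46000.00


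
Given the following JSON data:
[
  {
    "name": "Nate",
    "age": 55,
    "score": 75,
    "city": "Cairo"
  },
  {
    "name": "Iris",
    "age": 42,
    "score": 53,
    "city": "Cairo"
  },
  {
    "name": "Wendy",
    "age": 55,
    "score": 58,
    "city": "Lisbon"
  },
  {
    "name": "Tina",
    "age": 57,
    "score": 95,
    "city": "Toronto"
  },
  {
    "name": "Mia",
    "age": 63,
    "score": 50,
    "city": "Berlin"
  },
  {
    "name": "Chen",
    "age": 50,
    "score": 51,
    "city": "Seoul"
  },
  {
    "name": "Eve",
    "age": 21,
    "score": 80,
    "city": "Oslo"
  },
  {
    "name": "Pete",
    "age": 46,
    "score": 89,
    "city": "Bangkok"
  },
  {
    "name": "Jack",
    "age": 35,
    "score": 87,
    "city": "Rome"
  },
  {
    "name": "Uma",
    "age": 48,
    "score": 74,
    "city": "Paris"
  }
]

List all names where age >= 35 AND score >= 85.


Checking both conditions:
  Nate (age=55, score=75) -> no
  Iris (age=42, score=53) -> no
  Wendy (age=55, score=58) -> no
  Tina (age=57, score=95) -> YES
  Mia (age=63, score=50) -> no
  Chen (age=50, score=51) -> no
  Eve (age=21, score=80) -> no
  Pete (age=46, score=89) -> YES
  Jack (age=35, score=87) -> YES
  Uma (age=48, score=74) -> no


ANSWER: Tina, Pete, Jack


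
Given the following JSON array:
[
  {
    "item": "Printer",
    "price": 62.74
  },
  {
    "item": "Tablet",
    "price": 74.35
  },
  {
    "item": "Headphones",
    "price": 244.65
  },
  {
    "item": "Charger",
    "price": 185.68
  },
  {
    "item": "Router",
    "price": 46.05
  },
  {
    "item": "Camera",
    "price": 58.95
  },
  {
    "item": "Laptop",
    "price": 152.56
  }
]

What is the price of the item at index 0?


Array index 0 -> Printer
price = 62.74

ANSWER: 62.74


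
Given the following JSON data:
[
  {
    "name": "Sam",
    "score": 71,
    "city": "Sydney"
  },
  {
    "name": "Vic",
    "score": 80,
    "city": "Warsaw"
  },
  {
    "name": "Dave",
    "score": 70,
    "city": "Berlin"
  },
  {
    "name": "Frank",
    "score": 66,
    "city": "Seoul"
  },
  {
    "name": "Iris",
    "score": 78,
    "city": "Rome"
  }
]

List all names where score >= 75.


Filtering records where score >= 75:
  Sam (score=71) -> no
  Vic (score=80) -> YES
  Dave (score=70) -> no
  Frank (score=66) -> no
  Iris (score=78) -> YES


ANSWER: Vic, Iris


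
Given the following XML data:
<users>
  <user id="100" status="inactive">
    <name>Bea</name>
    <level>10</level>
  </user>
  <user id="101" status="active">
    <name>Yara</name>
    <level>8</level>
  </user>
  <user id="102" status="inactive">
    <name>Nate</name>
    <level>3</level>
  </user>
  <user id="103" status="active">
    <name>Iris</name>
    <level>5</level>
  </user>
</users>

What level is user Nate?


Finding user: Nate
<level>3</level>

ANSWER: 3


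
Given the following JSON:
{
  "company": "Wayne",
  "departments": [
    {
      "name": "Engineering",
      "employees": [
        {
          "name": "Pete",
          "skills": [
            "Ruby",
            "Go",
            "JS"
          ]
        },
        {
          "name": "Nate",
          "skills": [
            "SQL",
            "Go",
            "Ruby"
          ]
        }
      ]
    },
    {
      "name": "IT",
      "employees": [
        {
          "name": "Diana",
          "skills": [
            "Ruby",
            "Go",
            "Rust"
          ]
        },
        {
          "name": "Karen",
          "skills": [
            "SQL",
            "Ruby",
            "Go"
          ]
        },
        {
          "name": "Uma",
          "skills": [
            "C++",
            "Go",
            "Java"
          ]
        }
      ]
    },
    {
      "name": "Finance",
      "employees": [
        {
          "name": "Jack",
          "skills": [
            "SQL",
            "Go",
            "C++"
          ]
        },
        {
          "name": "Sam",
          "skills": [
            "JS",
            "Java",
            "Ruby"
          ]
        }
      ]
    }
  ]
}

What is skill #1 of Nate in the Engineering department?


Path: departments[0].employees[1].skills[0]
Value: SQL

ANSWER: SQL


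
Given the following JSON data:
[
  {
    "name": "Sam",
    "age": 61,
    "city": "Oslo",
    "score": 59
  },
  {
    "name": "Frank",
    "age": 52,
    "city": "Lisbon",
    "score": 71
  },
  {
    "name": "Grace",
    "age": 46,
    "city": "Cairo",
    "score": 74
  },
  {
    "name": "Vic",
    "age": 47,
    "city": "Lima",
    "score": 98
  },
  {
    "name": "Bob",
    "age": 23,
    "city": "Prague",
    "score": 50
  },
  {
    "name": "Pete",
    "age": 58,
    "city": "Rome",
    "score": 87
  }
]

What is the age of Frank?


Looking up record where name = Frank
Record index: 1
Field 'age' = 52

ANSWER: 52


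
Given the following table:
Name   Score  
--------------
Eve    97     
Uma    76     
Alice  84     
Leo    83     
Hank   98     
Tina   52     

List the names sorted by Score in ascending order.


Sorting by Score (ascending):
  Tina: 52
  Uma: 76
  Leo: 83
  Alice: 84
  Eve: 97
  Hank: 98


ANSWER: Tina, Uma, Leo, Alice, Eve, Hank


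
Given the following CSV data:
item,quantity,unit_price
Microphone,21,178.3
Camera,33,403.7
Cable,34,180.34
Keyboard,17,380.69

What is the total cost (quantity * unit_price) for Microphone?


Row: Microphone
quantity = 21
unit_price = 178.3
total = 21 * 178.3 = 3744.3

ANSWER: 3744.3


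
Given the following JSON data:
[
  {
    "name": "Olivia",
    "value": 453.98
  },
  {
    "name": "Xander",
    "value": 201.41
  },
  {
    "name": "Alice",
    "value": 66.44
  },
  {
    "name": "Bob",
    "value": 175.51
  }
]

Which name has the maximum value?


Comparing values:
  Olivia: 453.98
  Xander: 201.41
  Alice: 66.44
  Bob: 175.51
Maximum: Olivia (453.98)

ANSWER: Olivia


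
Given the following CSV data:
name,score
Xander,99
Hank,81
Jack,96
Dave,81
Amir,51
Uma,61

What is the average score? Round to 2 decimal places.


Scores: 99, 81, 96, 81, 51, 61
Sum = 469
Count = 6
Average = 469 / 6 = 78.17

ANSWER: 78.17


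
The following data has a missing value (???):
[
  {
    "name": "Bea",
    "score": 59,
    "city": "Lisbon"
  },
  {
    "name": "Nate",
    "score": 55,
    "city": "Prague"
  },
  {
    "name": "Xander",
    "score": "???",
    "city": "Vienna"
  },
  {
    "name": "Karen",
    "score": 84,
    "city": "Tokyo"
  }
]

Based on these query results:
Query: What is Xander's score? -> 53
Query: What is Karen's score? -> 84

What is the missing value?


The missing value is Xander's score
From query: Xander's score = 53

ANSWER: 53


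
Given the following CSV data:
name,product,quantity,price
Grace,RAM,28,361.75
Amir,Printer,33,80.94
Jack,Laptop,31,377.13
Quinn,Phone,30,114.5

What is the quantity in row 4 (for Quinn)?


Row 4: Quinn
Column 'quantity' = 30

ANSWER: 30


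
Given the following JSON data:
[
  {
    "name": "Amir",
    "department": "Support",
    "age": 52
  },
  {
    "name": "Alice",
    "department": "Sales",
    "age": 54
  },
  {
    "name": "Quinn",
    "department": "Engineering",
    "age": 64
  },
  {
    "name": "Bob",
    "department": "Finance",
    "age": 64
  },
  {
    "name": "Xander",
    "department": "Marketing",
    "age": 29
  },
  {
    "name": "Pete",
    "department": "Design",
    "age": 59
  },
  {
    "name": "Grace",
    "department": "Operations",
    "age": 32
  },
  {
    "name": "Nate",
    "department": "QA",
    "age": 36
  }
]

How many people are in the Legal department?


Scanning records for department = Legal
  No matches found
Count: 0

ANSWER: 0


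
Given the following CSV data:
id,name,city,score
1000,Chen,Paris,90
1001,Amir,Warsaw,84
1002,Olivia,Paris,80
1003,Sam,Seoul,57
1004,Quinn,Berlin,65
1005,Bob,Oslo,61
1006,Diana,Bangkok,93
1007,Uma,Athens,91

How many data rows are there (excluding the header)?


Counting rows (excluding header):
Header: id,name,city,score
Data rows: 8

ANSWER: 8


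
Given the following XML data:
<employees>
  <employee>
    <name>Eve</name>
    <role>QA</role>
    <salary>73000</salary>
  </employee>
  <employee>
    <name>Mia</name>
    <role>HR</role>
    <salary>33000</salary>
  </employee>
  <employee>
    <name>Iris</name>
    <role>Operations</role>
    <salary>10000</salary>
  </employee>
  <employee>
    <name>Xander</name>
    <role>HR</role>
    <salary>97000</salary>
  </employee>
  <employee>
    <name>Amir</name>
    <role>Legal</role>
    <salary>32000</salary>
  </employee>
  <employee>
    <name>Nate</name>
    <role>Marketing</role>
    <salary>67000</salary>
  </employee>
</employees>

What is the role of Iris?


Searching for <employee> with <name>Iris</name>
Found at position 3
<role>Operations</role>

ANSWER: Operations


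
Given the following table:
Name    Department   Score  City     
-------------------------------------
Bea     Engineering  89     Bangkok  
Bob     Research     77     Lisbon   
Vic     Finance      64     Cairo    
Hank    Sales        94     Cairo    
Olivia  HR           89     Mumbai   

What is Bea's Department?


Row 1: Bea
Department = Engineering

ANSWER: Engineering


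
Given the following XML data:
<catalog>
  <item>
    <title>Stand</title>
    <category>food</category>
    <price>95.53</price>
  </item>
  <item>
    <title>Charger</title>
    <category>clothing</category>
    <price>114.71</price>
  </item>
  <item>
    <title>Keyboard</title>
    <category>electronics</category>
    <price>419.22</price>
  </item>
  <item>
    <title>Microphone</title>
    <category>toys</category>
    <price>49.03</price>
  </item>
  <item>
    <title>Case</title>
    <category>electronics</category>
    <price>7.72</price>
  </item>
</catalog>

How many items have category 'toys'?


Scanning <item> elements for <category>toys</category>:
  Item 4: Microphone -> MATCH
Count: 1

ANSWER: 1


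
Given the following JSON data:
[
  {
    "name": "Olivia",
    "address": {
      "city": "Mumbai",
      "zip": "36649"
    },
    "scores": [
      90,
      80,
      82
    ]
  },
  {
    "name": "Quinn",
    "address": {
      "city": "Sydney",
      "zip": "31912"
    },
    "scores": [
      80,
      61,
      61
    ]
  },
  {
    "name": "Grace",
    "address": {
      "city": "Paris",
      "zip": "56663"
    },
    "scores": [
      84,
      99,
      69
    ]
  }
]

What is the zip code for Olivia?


Path: records[0].address.zip
Value: 36649

ANSWER: 36649


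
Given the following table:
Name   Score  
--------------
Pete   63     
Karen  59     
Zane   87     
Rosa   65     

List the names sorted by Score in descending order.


Sorting by Score (descending):
  Zane: 87
  Rosa: 65
  Pete: 63
  Karen: 59


ANSWER: Zane, Rosa, Pete, Karen


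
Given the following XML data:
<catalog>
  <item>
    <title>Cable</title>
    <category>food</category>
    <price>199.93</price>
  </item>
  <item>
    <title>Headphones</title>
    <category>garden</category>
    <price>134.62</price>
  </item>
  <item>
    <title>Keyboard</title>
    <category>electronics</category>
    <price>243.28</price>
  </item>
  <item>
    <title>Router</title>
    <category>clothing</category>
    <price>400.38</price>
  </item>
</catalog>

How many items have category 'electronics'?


Scanning <item> elements for <category>electronics</category>:
  Item 3: Keyboard -> MATCH
Count: 1

ANSWER: 1


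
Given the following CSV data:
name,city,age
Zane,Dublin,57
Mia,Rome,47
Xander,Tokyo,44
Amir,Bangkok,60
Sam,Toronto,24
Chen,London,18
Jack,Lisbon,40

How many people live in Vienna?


Scanning city column for 'Vienna':
Total matches: 0

ANSWER: 0


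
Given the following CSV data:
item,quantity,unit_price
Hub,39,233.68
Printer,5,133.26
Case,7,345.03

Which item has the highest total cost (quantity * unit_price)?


Computing row totals:
  Hub: 9113.52
  Printer: 666.3
  Case: 2415.21
Maximum: Hub (9113.52)

ANSWER: Hub


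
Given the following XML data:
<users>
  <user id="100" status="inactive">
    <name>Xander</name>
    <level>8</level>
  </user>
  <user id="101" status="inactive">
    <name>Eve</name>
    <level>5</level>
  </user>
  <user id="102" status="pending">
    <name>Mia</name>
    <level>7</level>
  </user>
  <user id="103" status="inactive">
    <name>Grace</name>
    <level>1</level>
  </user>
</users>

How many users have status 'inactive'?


Counting users with status='inactive':
  Xander (id=100) -> MATCH
  Eve (id=101) -> MATCH
  Grace (id=103) -> MATCH
Count: 3

ANSWER: 3


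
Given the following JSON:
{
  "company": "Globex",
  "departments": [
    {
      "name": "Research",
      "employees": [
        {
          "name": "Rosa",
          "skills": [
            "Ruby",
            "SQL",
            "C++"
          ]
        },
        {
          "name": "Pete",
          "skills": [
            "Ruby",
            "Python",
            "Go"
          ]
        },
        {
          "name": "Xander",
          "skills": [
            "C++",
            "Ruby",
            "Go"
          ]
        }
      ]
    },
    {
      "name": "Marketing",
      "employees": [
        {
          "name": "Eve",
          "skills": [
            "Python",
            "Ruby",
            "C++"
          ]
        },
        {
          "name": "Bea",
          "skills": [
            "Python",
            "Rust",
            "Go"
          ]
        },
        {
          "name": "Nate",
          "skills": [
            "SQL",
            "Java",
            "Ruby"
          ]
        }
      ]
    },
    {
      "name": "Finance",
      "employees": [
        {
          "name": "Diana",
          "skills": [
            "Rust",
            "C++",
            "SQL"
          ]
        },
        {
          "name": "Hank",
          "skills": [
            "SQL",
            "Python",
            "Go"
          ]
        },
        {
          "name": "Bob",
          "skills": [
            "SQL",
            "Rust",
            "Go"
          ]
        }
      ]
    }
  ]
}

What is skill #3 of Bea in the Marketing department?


Path: departments[1].employees[1].skills[2]
Value: Go

ANSWER: Go


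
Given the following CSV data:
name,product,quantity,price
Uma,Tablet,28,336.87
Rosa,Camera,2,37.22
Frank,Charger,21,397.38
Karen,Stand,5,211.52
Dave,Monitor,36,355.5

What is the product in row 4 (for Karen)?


Row 4: Karen
Column 'product' = Stand

ANSWER: Stand


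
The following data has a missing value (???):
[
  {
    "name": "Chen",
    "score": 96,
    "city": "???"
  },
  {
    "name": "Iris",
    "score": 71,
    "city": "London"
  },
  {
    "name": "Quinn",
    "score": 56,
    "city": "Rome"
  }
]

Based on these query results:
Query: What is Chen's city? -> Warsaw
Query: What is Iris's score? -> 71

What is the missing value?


The missing value is Chen's city
From query: Chen's city = Warsaw

ANSWER: Warsaw


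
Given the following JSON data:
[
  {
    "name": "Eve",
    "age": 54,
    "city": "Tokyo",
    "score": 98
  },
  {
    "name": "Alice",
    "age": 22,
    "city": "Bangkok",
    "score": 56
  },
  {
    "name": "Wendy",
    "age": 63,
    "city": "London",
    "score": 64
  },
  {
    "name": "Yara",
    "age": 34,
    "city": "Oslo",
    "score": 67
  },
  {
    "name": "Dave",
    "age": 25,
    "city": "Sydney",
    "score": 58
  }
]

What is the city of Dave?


Looking up record where name = Dave
Record index: 4
Field 'city' = Sydney

ANSWER: Sydney


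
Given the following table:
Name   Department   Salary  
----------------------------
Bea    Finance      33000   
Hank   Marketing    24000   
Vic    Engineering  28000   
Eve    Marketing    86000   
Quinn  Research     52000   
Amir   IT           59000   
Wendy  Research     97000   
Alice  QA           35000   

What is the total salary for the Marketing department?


Marketing department members:
  Hank: 24000
  Eve: 86000
Total = 24000 + 86000 = 110000

ANSWER: 110000


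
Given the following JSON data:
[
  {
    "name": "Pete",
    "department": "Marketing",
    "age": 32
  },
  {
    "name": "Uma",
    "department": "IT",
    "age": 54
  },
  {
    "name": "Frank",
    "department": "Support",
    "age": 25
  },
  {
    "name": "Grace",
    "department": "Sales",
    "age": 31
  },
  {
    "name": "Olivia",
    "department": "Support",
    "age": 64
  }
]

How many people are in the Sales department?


Scanning records for department = Sales
  Record 3: Grace
Count: 1

ANSWER: 1


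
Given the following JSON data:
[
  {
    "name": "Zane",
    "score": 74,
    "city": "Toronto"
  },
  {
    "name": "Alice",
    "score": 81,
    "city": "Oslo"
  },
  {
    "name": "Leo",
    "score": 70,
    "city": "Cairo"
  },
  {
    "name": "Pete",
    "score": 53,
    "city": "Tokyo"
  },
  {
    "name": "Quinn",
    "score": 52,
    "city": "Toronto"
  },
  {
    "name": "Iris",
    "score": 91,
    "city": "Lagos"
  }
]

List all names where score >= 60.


Filtering records where score >= 60:
  Zane (score=74) -> YES
  Alice (score=81) -> YES
  Leo (score=70) -> YES
  Pete (score=53) -> no
  Quinn (score=52) -> no
  Iris (score=91) -> YES


ANSWER: Zane, Alice, Leo, Iris


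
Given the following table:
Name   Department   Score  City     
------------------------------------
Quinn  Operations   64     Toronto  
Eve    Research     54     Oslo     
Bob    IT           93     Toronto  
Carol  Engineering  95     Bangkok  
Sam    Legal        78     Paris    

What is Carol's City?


Row 4: Carol
City = Bangkok

ANSWER: Bangkok


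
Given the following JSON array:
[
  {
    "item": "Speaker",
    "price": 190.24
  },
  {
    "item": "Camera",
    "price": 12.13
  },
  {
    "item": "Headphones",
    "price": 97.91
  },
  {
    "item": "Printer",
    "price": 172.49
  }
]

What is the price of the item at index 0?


Array index 0 -> Speaker
price = 190.24

ANSWER: 190.24


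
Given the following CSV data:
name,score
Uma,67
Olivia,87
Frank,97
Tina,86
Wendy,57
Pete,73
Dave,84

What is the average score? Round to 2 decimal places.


Scores: 67, 87, 97, 86, 57, 73, 84
Sum = 551
Count = 7
Average = 551 / 7 = 78.71

ANSWER: 78.71


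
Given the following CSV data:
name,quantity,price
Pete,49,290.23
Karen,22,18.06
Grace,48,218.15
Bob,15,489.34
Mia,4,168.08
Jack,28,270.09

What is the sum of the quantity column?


Values in 'quantity' column:
  Row 1: 49
  Row 2: 22
  Row 3: 48
  Row 4: 15
  Row 5: 4
  Row 6: 28
Sum = 49 + 22 + 48 + 15 + 4 + 28 = 166

ANSWER: 166


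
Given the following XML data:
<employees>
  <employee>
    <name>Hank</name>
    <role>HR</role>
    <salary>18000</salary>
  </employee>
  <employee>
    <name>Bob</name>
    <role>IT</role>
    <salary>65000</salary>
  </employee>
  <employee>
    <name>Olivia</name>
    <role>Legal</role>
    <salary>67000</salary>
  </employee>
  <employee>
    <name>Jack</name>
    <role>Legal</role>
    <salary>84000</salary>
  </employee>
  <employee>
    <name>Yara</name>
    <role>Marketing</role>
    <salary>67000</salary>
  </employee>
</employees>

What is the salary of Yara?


Searching for <employee> with <name>Yara</name>
Found at position 5
<salary>67000</salary>

ANSWER: 67000


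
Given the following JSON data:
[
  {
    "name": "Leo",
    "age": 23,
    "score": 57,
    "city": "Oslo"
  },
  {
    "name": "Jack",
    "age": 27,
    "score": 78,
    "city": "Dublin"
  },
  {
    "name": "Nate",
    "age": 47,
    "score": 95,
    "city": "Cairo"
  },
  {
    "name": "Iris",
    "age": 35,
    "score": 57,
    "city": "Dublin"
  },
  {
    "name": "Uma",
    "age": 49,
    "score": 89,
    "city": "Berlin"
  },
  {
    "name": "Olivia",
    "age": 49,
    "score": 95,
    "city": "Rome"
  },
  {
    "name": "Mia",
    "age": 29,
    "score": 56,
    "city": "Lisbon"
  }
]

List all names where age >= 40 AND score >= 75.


Checking both conditions:
  Leo (age=23, score=57) -> no
  Jack (age=27, score=78) -> no
  Nate (age=47, score=95) -> YES
  Iris (age=35, score=57) -> no
  Uma (age=49, score=89) -> YES
  Olivia (age=49, score=95) -> YES
  Mia (age=29, score=56) -> no


ANSWER: Nate, Uma, Olivia


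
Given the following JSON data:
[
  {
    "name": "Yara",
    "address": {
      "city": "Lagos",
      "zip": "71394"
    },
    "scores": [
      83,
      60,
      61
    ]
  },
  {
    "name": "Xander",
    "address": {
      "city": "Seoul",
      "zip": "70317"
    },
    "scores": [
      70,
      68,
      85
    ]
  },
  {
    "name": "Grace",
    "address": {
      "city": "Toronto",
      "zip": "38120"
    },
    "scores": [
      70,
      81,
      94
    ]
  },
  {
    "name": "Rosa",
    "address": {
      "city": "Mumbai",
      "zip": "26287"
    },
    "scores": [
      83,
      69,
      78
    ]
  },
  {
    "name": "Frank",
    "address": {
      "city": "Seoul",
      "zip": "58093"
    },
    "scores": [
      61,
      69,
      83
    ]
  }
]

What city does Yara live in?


Path: records[0].address.city
Value: Lagos

ANSWER: Lagos


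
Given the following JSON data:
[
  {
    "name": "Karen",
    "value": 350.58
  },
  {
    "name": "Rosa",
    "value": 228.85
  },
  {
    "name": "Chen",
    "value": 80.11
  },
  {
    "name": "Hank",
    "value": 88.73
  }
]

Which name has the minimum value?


Comparing values:
  Karen: 350.58
  Rosa: 228.85
  Chen: 80.11
  Hank: 88.73
Minimum: Chen (80.11)

ANSWER: Chen


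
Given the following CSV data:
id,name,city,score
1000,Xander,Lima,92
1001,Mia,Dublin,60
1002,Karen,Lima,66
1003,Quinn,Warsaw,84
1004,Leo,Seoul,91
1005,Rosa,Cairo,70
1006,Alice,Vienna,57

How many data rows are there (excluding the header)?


Counting rows (excluding header):
Header: id,name,city,score
Data rows: 7

ANSWER: 7


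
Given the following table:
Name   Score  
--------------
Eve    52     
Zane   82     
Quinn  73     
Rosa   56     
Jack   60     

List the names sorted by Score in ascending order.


Sorting by Score (ascending):
  Eve: 52
  Rosa: 56
  Jack: 60
  Quinn: 73
  Zane: 82


ANSWER: Eve, Rosa, Jack, Quinn, Zane


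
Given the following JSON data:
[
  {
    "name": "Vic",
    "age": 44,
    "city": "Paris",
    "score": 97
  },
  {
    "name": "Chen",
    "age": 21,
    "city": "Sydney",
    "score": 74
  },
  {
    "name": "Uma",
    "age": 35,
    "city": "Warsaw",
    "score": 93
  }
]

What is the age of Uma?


Looking up record where name = Uma
Record index: 2
Field 'age' = 35

ANSWER: 35


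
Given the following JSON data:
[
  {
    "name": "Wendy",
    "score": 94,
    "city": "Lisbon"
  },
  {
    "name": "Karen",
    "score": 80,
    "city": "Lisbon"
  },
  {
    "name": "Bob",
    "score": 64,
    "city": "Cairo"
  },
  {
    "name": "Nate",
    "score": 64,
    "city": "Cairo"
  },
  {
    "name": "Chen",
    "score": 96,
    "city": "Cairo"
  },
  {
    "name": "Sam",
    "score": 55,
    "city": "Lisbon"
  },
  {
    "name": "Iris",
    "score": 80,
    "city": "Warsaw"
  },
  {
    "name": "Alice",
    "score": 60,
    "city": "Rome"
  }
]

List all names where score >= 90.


Filtering records where score >= 90:
  Wendy (score=94) -> YES
  Karen (score=80) -> no
  Bob (score=64) -> no
  Nate (score=64) -> no
  Chen (score=96) -> YES
  Sam (score=55) -> no
  Iris (score=80) -> no
  Alice (score=60) -> no


ANSWER: Wendy, Chen


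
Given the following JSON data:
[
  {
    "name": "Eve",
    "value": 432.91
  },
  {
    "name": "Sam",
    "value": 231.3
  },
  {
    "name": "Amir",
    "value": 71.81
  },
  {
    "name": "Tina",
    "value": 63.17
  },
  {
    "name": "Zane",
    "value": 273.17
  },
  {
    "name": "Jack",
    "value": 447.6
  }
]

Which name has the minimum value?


Comparing values:
  Eve: 432.91
  Sam: 231.3
  Amir: 71.81
  Tina: 63.17
  Zane: 273.17
  Jack: 447.6
Minimum: Tina (63.17)

ANSWER: Tina


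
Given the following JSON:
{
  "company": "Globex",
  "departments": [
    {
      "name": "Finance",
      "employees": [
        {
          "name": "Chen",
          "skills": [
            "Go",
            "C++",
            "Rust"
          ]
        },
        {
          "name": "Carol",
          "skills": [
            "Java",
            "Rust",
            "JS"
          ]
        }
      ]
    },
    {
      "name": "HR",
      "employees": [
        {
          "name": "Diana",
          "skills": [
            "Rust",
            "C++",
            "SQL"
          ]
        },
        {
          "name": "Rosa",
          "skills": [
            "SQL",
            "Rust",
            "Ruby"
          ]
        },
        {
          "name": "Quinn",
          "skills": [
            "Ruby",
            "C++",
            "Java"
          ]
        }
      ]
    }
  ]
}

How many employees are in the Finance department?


Path: departments[0].employees
Count: 2

ANSWER: 2


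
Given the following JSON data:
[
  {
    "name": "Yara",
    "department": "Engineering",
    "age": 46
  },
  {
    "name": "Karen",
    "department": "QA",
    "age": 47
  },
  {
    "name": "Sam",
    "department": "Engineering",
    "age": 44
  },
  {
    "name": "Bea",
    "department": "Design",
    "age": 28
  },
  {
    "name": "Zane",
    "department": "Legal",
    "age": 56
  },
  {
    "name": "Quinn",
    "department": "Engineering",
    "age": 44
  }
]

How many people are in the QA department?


Scanning records for department = QA
  Record 1: Karen
Count: 1

ANSWER: 1


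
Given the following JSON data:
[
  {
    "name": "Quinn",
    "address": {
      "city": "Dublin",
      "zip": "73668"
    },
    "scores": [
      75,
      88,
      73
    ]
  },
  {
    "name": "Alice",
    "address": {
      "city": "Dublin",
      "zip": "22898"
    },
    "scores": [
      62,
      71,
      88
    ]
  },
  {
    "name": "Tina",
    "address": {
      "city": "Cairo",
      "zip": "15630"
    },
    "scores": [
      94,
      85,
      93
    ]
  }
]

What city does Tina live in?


Path: records[2].address.city
Value: Cairo

ANSWER: Cairo


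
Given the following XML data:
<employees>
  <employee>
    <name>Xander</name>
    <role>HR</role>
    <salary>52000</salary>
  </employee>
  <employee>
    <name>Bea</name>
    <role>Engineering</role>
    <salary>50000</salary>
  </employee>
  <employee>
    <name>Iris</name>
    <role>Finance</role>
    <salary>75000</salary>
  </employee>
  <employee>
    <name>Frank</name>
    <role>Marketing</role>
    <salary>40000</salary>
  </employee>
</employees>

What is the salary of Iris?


Searching for <employee> with <name>Iris</name>
Found at position 3
<salary>75000</salary>

ANSWER: 75000


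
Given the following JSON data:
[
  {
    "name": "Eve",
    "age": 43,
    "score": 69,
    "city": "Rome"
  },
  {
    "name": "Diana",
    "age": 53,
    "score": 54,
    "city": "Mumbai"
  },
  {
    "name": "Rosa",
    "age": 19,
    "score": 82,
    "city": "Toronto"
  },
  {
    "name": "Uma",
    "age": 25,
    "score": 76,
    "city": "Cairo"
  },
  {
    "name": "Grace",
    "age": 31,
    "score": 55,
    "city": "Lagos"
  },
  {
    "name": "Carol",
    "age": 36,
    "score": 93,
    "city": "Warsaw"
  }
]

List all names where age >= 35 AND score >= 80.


Checking both conditions:
  Eve (age=43, score=69) -> no
  Diana (age=53, score=54) -> no
  Rosa (age=19, score=82) -> no
  Uma (age=25, score=76) -> no
  Grace (age=31, score=55) -> no
  Carol (age=36, score=93) -> YES


ANSWER: Carol


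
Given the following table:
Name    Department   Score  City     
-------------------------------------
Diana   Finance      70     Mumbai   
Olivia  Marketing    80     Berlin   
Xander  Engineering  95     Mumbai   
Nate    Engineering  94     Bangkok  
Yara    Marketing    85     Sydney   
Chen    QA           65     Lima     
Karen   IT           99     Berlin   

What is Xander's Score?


Row 3: Xander
Score = 95

ANSWER: 95


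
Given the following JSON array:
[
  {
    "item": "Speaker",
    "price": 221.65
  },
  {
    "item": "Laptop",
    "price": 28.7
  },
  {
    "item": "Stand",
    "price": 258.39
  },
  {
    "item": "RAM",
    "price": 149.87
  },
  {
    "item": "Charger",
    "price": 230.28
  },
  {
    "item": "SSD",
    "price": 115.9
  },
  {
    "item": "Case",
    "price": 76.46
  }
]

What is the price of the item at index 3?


Array index 3 -> RAM
price = 149.87

ANSWER: 149.87


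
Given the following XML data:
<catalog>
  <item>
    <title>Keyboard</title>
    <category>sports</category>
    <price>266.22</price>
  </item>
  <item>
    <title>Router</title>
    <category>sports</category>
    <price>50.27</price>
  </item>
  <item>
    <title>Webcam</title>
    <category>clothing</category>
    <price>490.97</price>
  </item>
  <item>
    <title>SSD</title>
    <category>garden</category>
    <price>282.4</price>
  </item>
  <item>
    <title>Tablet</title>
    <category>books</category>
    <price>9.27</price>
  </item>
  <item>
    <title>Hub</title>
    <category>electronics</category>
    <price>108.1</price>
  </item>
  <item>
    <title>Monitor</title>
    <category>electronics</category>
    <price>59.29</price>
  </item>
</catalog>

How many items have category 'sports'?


Scanning <item> elements for <category>sports</category>:
  Item 1: Keyboard -> MATCH
  Item 2: Router -> MATCH
Count: 2

ANSWER: 2


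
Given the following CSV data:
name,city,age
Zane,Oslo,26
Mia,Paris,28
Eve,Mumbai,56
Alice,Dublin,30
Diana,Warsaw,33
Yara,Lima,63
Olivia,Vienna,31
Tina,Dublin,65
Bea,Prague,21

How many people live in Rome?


Scanning city column for 'Rome':
Total matches: 0

ANSWER: 0


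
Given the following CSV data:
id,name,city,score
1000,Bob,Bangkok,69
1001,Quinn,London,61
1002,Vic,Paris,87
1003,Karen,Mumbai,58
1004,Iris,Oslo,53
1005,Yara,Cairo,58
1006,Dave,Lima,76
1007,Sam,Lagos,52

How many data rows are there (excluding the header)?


Counting rows (excluding header):
Header: id,name,city,score
Data rows: 8

ANSWER: 8


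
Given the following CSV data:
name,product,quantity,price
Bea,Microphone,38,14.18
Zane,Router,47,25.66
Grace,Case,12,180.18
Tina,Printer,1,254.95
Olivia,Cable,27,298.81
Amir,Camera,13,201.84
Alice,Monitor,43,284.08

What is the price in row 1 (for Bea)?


Row 1: Bea
Column 'price' = 14.18

ANSWER: 14.18


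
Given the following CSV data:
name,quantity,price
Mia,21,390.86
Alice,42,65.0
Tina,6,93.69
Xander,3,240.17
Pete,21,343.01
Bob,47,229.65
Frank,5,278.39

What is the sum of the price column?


Values in 'price' column:
  Row 1: 390.86
  Row 2: 65.0
  Row 3: 93.69
  Row 4: 240.17
  Row 5: 343.01
  Row 6: 229.65
  Row 7: 278.39
Sum = 390.86 + 65.0 + 93.69 + 240.17 + 343.01 + 229.65 + 278.39 = 1640.77

ANSWER: 1640.77


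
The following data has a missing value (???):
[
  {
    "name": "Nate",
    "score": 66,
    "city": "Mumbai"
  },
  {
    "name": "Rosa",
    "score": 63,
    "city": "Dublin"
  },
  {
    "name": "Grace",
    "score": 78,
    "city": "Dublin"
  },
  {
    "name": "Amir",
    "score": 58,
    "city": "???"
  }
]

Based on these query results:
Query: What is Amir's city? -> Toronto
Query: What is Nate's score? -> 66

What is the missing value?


The missing value is Amir's city
From query: Amir's city = Toronto

ANSWER: Toronto


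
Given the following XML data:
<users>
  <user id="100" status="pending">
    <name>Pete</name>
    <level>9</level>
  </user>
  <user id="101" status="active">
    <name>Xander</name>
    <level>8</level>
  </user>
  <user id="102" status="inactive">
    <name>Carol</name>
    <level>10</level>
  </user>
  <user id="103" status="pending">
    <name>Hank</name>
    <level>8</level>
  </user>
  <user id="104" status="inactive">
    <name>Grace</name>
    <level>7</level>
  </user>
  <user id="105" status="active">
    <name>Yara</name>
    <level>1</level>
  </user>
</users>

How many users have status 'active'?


Counting users with status='active':
  Xander (id=101) -> MATCH
  Yara (id=105) -> MATCH
Count: 2

ANSWER: 2


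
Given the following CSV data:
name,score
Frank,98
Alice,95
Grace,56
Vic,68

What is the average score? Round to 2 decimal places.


Scores: 98, 95, 56, 68
Sum = 317
Count = 4
Average = 317 / 4 = 79.25

ANSWER: 79.25


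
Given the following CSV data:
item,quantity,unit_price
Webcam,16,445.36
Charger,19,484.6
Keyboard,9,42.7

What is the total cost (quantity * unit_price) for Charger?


Row: Charger
quantity = 19
unit_price = 484.6
total = 19 * 484.6 = 9207.4

ANSWER: 9207.4


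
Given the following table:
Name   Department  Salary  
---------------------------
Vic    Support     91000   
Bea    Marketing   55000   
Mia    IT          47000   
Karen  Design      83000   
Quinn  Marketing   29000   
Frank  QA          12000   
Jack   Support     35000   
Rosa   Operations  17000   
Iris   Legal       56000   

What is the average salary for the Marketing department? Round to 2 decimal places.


Marketing department members:
  Bea: 55000
  Quinn: 29000
Sum = 84000
Count = 2
Average = 84000 / 2 = 42000.00

ANSWER: 42000.00


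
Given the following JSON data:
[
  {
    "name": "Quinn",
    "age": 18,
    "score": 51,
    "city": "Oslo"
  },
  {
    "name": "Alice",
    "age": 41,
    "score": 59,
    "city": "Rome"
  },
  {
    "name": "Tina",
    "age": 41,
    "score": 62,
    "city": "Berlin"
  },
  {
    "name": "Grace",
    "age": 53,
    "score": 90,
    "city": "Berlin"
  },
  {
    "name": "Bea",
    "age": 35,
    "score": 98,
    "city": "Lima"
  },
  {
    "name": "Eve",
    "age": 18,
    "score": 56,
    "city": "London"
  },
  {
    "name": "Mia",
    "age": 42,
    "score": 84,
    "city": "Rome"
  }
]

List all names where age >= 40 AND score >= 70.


Checking both conditions:
  Quinn (age=18, score=51) -> no
  Alice (age=41, score=59) -> no
  Tina (age=41, score=62) -> no
  Grace (age=53, score=90) -> YES
  Bea (age=35, score=98) -> no
  Eve (age=18, score=56) -> no
  Mia (age=42, score=84) -> YES


ANSWER: Grace, Mia


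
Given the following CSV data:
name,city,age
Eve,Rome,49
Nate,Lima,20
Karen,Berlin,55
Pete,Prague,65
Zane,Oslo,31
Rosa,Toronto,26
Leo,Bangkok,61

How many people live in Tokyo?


Scanning city column for 'Tokyo':
Total matches: 0

ANSWER: 0


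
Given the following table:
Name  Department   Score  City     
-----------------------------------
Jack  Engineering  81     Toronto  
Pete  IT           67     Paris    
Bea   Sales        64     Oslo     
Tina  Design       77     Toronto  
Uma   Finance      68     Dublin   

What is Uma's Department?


Row 5: Uma
Department = Finance

ANSWER: Finance


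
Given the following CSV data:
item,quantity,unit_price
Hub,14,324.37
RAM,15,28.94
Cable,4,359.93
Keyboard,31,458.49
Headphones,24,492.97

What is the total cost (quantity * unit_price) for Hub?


Row: Hub
quantity = 14
unit_price = 324.37
total = 14 * 324.37 = 4541.18

ANSWER: 4541.18


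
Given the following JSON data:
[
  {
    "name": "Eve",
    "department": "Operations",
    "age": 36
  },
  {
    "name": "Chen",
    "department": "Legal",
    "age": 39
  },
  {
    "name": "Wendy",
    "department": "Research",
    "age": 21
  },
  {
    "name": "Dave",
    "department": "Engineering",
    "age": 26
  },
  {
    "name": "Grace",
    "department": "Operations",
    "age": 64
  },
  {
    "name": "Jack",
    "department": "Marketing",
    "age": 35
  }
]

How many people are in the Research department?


Scanning records for department = Research
  Record 2: Wendy
Count: 1

ANSWER: 1


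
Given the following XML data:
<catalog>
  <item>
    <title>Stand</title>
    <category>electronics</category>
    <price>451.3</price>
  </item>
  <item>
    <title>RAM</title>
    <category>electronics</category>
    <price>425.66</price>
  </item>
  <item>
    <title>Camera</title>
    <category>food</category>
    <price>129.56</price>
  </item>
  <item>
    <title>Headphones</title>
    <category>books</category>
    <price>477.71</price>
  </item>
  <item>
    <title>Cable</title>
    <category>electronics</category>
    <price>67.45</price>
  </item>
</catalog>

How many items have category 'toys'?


Scanning <item> elements for <category>toys</category>:
Count: 0

ANSWER: 0


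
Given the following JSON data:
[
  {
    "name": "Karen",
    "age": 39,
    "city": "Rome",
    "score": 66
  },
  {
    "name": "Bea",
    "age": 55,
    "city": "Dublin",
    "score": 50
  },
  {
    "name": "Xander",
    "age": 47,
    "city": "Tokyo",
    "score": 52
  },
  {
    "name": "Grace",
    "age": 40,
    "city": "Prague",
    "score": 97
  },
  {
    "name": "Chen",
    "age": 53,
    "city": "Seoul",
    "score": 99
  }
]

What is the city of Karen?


Looking up record where name = Karen
Record index: 0
Field 'city' = Rome

ANSWER: Rome


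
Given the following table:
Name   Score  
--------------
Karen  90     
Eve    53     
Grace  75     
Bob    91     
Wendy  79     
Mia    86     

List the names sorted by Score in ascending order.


Sorting by Score (ascending):
  Eve: 53
  Grace: 75
  Wendy: 79
  Mia: 86
  Karen: 90
  Bob: 91


ANSWER: Eve, Grace, Wendy, Mia, Karen, Bob


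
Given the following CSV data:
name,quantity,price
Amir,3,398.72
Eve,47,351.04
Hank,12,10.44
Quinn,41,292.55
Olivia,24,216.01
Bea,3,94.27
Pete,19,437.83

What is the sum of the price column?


Values in 'price' column:
  Row 1: 398.72
  Row 2: 351.04
  Row 3: 10.44
  Row 4: 292.55
  Row 5: 216.01
  Row 6: 94.27
  Row 7: 437.83
Sum = 398.72 + 351.04 + 10.44 + 292.55 + 216.01 + 94.27 + 437.83 = 1800.86

ANSWER: 1800.86


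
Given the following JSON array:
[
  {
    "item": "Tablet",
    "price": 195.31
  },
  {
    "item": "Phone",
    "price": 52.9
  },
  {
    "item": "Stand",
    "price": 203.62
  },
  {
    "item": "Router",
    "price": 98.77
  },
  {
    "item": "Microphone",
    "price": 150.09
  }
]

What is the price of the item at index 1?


Array index 1 -> Phone
price = 52.9

ANSWER: 52.9


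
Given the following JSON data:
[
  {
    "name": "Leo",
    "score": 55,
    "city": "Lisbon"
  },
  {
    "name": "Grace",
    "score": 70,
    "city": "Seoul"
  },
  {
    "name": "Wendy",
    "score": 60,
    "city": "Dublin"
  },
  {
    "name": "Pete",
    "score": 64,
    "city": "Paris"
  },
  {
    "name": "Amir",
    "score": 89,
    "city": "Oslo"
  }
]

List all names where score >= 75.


Filtering records where score >= 75:
  Leo (score=55) -> no
  Grace (score=70) -> no
  Wendy (score=60) -> no
  Pete (score=64) -> no
  Amir (score=89) -> YES


ANSWER: Amir


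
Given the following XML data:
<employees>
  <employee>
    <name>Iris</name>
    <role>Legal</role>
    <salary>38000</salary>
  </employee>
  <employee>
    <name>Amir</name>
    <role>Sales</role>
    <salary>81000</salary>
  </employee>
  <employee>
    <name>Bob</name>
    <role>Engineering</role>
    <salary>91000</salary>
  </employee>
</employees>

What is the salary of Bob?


Searching for <employee> with <name>Bob</name>
Found at position 3
<salary>91000</salary>

ANSWER: 91000


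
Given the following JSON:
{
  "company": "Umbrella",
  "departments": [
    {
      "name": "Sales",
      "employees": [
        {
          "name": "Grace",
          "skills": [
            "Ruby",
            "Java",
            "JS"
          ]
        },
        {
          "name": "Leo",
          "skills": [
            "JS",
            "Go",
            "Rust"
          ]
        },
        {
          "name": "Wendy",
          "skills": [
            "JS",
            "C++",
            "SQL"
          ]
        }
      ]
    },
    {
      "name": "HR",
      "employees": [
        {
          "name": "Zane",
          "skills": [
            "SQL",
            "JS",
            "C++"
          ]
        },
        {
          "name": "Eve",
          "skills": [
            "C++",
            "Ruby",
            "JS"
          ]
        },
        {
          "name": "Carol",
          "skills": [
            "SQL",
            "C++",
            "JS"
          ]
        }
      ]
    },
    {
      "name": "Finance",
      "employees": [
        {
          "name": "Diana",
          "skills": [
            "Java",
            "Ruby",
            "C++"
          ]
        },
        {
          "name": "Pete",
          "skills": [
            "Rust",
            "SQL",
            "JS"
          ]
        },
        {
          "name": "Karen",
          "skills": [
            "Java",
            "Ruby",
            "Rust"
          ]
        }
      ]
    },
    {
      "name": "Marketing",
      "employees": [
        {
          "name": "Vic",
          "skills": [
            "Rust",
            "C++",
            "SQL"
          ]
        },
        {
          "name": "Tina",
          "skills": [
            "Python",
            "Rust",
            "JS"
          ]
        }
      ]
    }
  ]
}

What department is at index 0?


Path: departments[0].name
Value: Sales

ANSWER: Sales
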